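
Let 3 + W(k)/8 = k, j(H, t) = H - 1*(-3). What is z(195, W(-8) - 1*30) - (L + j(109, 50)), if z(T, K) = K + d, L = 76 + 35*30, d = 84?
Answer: -1272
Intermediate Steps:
j(H, t) = 3 + H (j(H, t) = H + 3 = 3 + H)
W(k) = -24 + 8*k
L = 1126 (L = 76 + 1050 = 1126)
z(T, K) = 84 + K (z(T, K) = K + 84 = 84 + K)
z(195, W(-8) - 1*30) - (L + j(109, 50)) = (84 + ((-24 + 8*(-8)) - 1*30)) - (1126 + (3 + 109)) = (84 + ((-24 - 64) - 30)) - (1126 + 112) = (84 + (-88 - 30)) - 1*1238 = (84 - 118) - 1238 = -34 - 1238 = -1272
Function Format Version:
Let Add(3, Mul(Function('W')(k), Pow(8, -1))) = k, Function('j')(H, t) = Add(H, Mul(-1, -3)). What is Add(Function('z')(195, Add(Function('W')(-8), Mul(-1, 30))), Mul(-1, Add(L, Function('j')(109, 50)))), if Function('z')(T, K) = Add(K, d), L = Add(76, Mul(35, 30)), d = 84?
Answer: -1272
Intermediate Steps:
Function('j')(H, t) = Add(3, H) (Function('j')(H, t) = Add(H, 3) = Add(3, H))
Function('W')(k) = Add(-24, Mul(8, k))
L = 1126 (L = Add(76, 1050) = 1126)
Function('z')(T, K) = Add(84, K) (Function('z')(T, K) = Add(K, 84) = Add(84, K))
Add(Function('z')(195, Add(Function('W')(-8), Mul(-1, 30))), Mul(-1, Add(L, Function('j')(109, 50)))) = Add(Add(84, Add(Add(-24, Mul(8, -8)), Mul(-1, 30))), Mul(-1, Add(1126, Add(3, 109)))) = Add(Add(84, Add(Add(-24, -64), -30)), Mul(-1, Add(1126, 112))) = Add(Add(84, Add(-88, -30)), Mul(-1, 1238)) = Add(Add(84, -118), -1238) = Add(-34, -1238) = -1272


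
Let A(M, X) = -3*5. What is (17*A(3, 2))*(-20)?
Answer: 5100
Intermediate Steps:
A(M, X) = -15
(17*A(3, 2))*(-20) = (17*(-15))*(-20) = -255*(-20) = 5100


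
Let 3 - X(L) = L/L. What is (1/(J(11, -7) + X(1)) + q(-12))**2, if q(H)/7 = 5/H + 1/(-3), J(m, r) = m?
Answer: 72361/2704 ≈ 26.761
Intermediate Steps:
X(L) = 2 (X(L) = 3 - L/L = 3 - 1*1 = 3 - 1 = 2)
q(H) = -7/3 + 35/H (q(H) = 7*(5/H + 1/(-3)) = 7*(5/H + 1*(-1/3)) = 7*(5/H - 1/3) = 7*(-1/3 + 5/H) = -7/3 + 35/H)
(1/(J(11, -7) + X(1)) + q(-12))**2 = (1/(11 + 2) + (-7/3 + 35/(-12)))**2 = (1/13 + (-7/3 + 35*(-1/12)))**2 = (1/13 + (-7/3 - 35/12))**2 = (1/13 - 21/4)**2 = (-269/52)**2 = 72361/2704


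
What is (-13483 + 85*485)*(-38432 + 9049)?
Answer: -815143186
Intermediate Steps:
(-13483 + 85*485)*(-38432 + 9049) = (-13483 + 41225)*(-29383) = 27742*(-29383) = -815143186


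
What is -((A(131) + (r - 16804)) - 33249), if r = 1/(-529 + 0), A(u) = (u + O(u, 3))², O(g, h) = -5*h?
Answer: 19359814/529 ≈ 36597.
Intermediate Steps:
A(u) = (-15 + u)² (A(u) = (u - 5*3)² = (u - 15)² = (-15 + u)²)
r = -1/529 (r = 1/(-529) = -1/529 ≈ -0.0018904)
-((A(131) + (r - 16804)) - 33249) = -(((-15 + 131)² + (-1/529 - 16804)) - 33249) = -((116² - 8889317/529) - 33249) = -((13456 - 8889317/529) - 33249) = -(-1771093/529 - 33249) = -1*(-19359814/529) = 19359814/529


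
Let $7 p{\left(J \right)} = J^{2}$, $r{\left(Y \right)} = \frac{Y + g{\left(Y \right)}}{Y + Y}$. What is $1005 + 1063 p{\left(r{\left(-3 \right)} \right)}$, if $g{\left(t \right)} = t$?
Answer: $\frac{8098}{7} \approx 1156.9$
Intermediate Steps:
$r{\left(Y \right)} = 1$ ($r{\left(Y \right)} = \frac{Y + Y}{Y + Y} = \frac{2 Y}{2 Y} = 2 Y \frac{1}{2 Y} = 1$)
$p{\left(J \right)} = \frac{J^{2}}{7}$
$1005 + 1063 p{\left(r{\left(-3 \right)} \right)} = 1005 + 1063 \frac{1^{2}}{7} = 1005 + 1063 \cdot \frac{1}{7} \cdot 1 = 1005 + 1063 \cdot \frac{1}{7} = 1005 + \frac{1063}{7} = \frac{8098}{7}$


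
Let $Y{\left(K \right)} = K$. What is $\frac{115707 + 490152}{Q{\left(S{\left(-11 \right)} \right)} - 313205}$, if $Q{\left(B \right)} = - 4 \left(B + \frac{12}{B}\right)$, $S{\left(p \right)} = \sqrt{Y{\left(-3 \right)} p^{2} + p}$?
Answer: $- \frac{11828252911255}{6114736539009} + \frac{146213972 i \sqrt{374}}{6114736539009} \approx -1.9344 + 0.00046243 i$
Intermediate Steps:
$S{\left(p \right)} = \sqrt{p - 3 p^{2}}$ ($S{\left(p \right)} = \sqrt{- 3 p^{2} + p} = \sqrt{p - 3 p^{2}}$)
$Q{\left(B \right)} = - \frac{48}{B} - 4 B$
$\frac{115707 + 490152}{Q{\left(S{\left(-11 \right)} \right)} - 313205} = \frac{115707 + 490152}{\left(- \frac{48}{\sqrt{- 11 \left(1 - -33\right)}} - 4 \sqrt{- 11 \left(1 - -33\right)}\right) - 313205} = \frac{605859}{\left(- \frac{48}{\sqrt{- 11 \left(1 + 33\right)}} - 4 \sqrt{- 11 \left(1 + 33\right)}\right) - 313205} = \frac{605859}{\left(- \frac{48}{\sqrt{\left(-11\right) 34}} - 4 \sqrt{\left(-11\right) 34}\right) - 313205} = \frac{605859}{\left(- \frac{48}{\sqrt{-374}} - 4 \sqrt{-374}\right) - 313205} = \frac{605859}{\left(- \frac{48}{i \sqrt{374}} - 4 i \sqrt{374}\right) - 313205} = \frac{605859}{\left(- 48 \left(- \frac{i \sqrt{374}}{374}\right) - 4 i \sqrt{374}\right) - 313205} = \frac{605859}{\left(\frac{24 i \sqrt{374}}{187} - 4 i \sqrt{374}\right) - 313205} = \frac{605859}{- \frac{724 i \sqrt{374}}{187} - 313205} = \frac{605859}{-313205 - \frac{724 i \sqrt{374}}{187}}$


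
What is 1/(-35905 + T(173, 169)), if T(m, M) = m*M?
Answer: -1/6668 ≈ -0.00014997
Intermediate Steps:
T(m, M) = M*m
1/(-35905 + T(173, 169)) = 1/(-35905 + 169*173) = 1/(-35905 + 29237) = 1/(-6668) = -1/6668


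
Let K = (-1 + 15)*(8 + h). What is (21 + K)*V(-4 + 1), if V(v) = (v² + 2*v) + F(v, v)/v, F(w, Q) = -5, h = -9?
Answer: 98/3 ≈ 32.667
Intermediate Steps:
K = -14 (K = (-1 + 15)*(8 - 9) = 14*(-1) = -14)
V(v) = v² - 5/v + 2*v (V(v) = (v² + 2*v) - 5/v = v² - 5/v + 2*v)
(21 + K)*V(-4 + 1) = (21 - 14)*((-5 + (-4 + 1)²*(2 + (-4 + 1)))/(-4 + 1)) = 7*((-5 + (-3)²*(2 - 3))/(-3)) = 7*(-(-5 + 9*(-1))/3) = 7*(-(-5 - 9)/3) = 7*(-⅓*(-14)) = 7*(14/3) = 98/3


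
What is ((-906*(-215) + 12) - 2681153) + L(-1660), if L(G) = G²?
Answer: 269249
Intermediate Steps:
((-906*(-215) + 12) - 2681153) + L(-1660) = ((-906*(-215) + 12) - 2681153) + (-1660)² = ((194790 + 12) - 2681153) + 2755600 = (194802 - 2681153) + 2755600 = -2486351 + 2755600 = 269249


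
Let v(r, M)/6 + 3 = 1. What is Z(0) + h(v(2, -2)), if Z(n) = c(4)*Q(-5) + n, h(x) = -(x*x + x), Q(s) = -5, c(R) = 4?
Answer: -152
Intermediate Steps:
v(r, M) = -12 (v(r, M) = -18 + 6*1 = -18 + 6 = -12)
h(x) = -x - x**2 (h(x) = -(x**2 + x) = -(x + x**2) = -x - x**2)
Z(n) = -20 + n (Z(n) = 4*(-5) + n = -20 + n)
Z(0) + h(v(2, -2)) = (-20 + 0) - 1*(-12)*(1 - 12) = -20 - 1*(-12)*(-11) = -20 - 132 = -152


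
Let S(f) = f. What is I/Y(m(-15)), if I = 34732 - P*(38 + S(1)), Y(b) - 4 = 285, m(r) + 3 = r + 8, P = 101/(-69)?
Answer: 800149/6647 ≈ 120.38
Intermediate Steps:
P = -101/69 (P = 101*(-1/69) = -101/69 ≈ -1.4638)
m(r) = 5 + r (m(r) = -3 + (r + 8) = -3 + (8 + r) = 5 + r)
Y(b) = 289 (Y(b) = 4 + 285 = 289)
I = 800149/23 (I = 34732 - (-101)*(38 + 1)/69 = 34732 - (-101)*39/69 = 34732 - 1*(-1313/23) = 34732 + 1313/23 = 800149/23 ≈ 34789.)
I/Y(m(-15)) = (800149/23)/289 = (800149/23)*(1/289) = 800149/6647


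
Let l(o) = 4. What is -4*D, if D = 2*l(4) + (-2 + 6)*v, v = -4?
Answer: 32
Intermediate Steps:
D = -8 (D = 2*4 + (-2 + 6)*(-4) = 8 + 4*(-4) = 8 - 16 = -8)
-4*D = -4*(-8) = 32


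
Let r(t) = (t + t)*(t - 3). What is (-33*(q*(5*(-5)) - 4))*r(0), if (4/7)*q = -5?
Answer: 0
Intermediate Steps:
q = -35/4 (q = (7/4)*(-5) = -35/4 ≈ -8.7500)
r(t) = 2*t*(-3 + t) (r(t) = (2*t)*(-3 + t) = 2*t*(-3 + t))
(-33*(q*(5*(-5)) - 4))*r(0) = (-33*(-175*(-5)/4 - 4))*(2*0*(-3 + 0)) = (-33*(-35/4*(-25) - 4))*(2*0*(-3)) = -33*(875/4 - 4)*0 = -33*859/4*0 = -28347/4*0 = 0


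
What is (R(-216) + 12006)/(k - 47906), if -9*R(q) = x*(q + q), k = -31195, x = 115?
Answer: -5842/26367 ≈ -0.22156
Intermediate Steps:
R(q) = -230*q/9 (R(q) = -115*(q + q)/9 = -115*2*q/9 = -230*q/9)
(R(-216) + 12006)/(k - 47906) = (-230/9*(-216) + 12006)/(-31195 - 47906) = (5520 + 12006)/(-79101) = 17526*(-1/79101) = -5842/26367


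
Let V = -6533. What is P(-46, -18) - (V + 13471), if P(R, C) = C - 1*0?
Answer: -6956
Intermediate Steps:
P(R, C) = C (P(R, C) = C + 0 = C)
P(-46, -18) - (V + 13471) = -18 - (-6533 + 13471) = -18 - 1*6938 = -18 - 6938 = -6956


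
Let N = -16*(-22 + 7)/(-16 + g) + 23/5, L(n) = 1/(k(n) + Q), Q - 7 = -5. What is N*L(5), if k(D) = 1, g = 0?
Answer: -52/15 ≈ -3.4667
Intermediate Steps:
Q = 2 (Q = 7 - 5 = 2)
L(n) = 1/3 (L(n) = 1/(1 + 2) = 1/3)
N = -52/5 (N = -16*(-22 + 7)/(-16 + 0) + 23/5 = -16/((-16/(-15))) + 23*(1/5) = -16/((-16*(-1/15))) + 23/5 = -16/16/15 + 23/5 = -16*15/16 + 23/5 = -15 + 23/5 = -52/5 ≈ -10.400)
N*L(5) = -52/5*1/3 = -52/15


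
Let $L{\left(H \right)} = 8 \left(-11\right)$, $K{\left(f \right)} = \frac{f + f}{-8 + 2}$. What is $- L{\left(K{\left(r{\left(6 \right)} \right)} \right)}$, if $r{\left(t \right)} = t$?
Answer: $88$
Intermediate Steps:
$K{\left(f \right)} = - \frac{f}{3}$ ($K{\left(f \right)} = \frac{2 f}{-6} = 2 f \left(- \frac{1}{6}\right) = - \frac{f}{3}$)
$L{\left(H \right)} = -88$
$- L{\left(K{\left(r{\left(6 \right)} \right)} \right)} = \left(-1\right) \left(-88\right) = 88$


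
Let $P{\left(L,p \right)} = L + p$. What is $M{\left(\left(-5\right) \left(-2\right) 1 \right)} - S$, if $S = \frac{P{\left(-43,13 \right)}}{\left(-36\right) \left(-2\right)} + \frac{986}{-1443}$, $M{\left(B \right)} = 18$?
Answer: $\frac{110245}{5772} \approx 19.1$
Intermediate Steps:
$S = - \frac{6349}{5772}$ ($S = \frac{-43 + 13}{\left(-36\right) \left(-2\right)} + \frac{986}{-1443} = - \frac{30}{72} + 986 \left(- \frac{1}{1443}\right) = \left(-30\right) \frac{1}{72} - \frac{986}{1443} = - \frac{5}{12} - \frac{986}{1443} = - \frac{6349}{5772} \approx -1.1$)
$M{\left(\left(-5\right) \left(-2\right) 1 \right)} - S = 18 - - \frac{6349}{5772} = 18 + \frac{6349}{5772} = \frac{110245}{5772}$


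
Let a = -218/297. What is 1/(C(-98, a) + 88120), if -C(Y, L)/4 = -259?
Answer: 1/89156 ≈ 1.1216e-5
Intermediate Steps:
a = -218/297 (a = -218*1/297 = -218/297 ≈ -0.73401)
C(Y, L) = 1036 (C(Y, L) = -4*(-259) = 1036)
1/(C(-98, a) + 88120) = 1/(1036 + 88120) = 1/89156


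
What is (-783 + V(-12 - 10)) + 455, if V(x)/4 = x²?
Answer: 1608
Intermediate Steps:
V(x) = 4*x²
(-783 + V(-12 - 10)) + 455 = (-783 + 4*(-12 - 10)²) + 455 = (-783 + 4*(-22)²) + 455 = (-783 + 4*484) + 455 = (-783 + 1936) + 455 = 1153 + 455 = 1608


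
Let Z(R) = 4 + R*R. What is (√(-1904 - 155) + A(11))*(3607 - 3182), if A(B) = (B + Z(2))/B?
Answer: 8075/11 + 425*I*√2059 ≈ 734.09 + 19285.0*I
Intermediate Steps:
Z(R) = 4 + R²
A(B) = (8 + B)/B (A(B) = (B + (4 + 2²))/B = (B + (4 + 4))/B = (B + 8)/B = (8 + B)/B)
(√(-1904 - 155) + A(11))*(3607 - 3182) = (√(-1904 - 155) + (8 + 11)/11)*(3607 - 3182) = (√(-2059) + (1/11)*19)*425 = (I*√2059 + 19/11)*425 = (19/11 + I*√2059)*425 = 8075/11 + 425*I*√2059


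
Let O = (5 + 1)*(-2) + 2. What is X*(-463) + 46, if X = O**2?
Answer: -46254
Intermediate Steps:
O = -10 (O = 6*(-2) + 2 = -12 + 2 = -10)
X = 100 (X = (-10)**2 = 100)
X*(-463) + 46 = 100*(-463) + 46 = -46300 + 46 = -46254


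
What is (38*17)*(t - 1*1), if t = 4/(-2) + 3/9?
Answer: -5168/3 ≈ -1722.7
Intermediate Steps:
t = -5/3 (t = 4*(-½) + 3*(⅑) = -2 + ⅓ = -5/3 ≈ -1.6667)
(38*17)*(t - 1*1) = (38*17)*(-5/3 - 1*1) = 646*(-5/3 - 1) = 646*(-8/3) = -5168/3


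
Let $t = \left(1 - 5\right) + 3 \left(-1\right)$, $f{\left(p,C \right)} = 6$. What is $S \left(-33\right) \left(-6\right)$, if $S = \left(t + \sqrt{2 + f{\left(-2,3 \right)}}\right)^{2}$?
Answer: $11286 - 5544 \sqrt{2} \approx 3445.6$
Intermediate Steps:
$t = -7$ ($t = -4 - 3 = -7$)
$S = \left(-7 + 2 \sqrt{2}\right)^{2}$ ($S = \left(-7 + \sqrt{2 + 6}\right)^{2} = \left(-7 + \sqrt{8}\right)^{2} = \left(-7 + 2 \sqrt{2}\right)^{2} \approx 17.402$)
$S \left(-33\right) \left(-6\right) = \left(57 - 28 \sqrt{2}\right) \left(-33\right) \left(-6\right) = \left(-1881 + 924 \sqrt{2}\right) \left(-6\right) = 11286 - 5544 \sqrt{2}$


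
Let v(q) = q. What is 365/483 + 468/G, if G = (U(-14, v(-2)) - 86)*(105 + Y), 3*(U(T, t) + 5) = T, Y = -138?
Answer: 196907/217833 ≈ 0.90394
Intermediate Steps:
U(T, t) = -5 + T/3
G = 3157 (G = ((-5 + (⅓)*(-14)) - 86)*(105 - 138) = ((-5 - 14/3) - 86)*(-33) = (-29/3 - 86)*(-33) = -287/3*(-33) = 3157)
365/483 + 468/G = 365/483 + 468/3157 = 196907/217833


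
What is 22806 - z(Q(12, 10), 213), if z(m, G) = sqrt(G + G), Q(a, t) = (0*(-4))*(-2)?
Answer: 22806 - sqrt(426) ≈ 22785.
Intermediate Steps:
Q(a, t) = 0 (Q(a, t) = 0*(-2) = 0)
z(m, G) = sqrt(2)*sqrt(G) (z(m, G) = sqrt(2*G) = sqrt(2)*sqrt(G))
22806 - z(Q(12, 10), 213) = 22806 - sqrt(2)*sqrt(213) = 22806 - sqrt(426)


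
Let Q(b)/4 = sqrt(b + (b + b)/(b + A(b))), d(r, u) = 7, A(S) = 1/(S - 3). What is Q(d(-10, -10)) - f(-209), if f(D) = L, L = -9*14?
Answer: 126 + 4*sqrt(7511)/29 ≈ 137.95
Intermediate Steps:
A(S) = 1/(-3 + S)
L = -126
Q(b) = 4*sqrt(b + 2*b/(b + 1/(-3 + b))) (Q(b) = 4*sqrt(b + (b + b)/(b + 1/(-3 + b))) = 4*sqrt(b + (2*b)/(b + 1/(-3 + b))) = 4*sqrt(b + 2*b/(b + 1/(-3 + b))))
f(D) = -126
Q(d(-10, -10)) - f(-209) = 4*sqrt(7*(1 + (-3 + 7)*(2 + 7))/(1 + 7*(-3 + 7))) - 1*(-126) = 4*sqrt(7*(1 + 4*9)/(1 + 7*4)) + 126 = 4*sqrt(7*(1 + 36)/(1 + 28)) + 126 = 4*sqrt(7*37/29) + 126 = 4*sqrt(7*(1/29)*37) + 126 = 4*sqrt(259/29) + 126 = 4*(sqrt(7511)/29) + 126 = 4*sqrt(7511)/29 + 126 = 126 + 4*sqrt(7511)/29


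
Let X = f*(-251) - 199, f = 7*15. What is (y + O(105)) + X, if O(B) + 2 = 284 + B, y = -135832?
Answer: -161999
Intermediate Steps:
f = 105
O(B) = 282 + B (O(B) = -2 + (284 + B) = 282 + B)
X = -26554 (X = 105*(-251) - 199 = -26355 - 199 = -26554)
(y + O(105)) + X = (-135832 + (282 + 105)) - 26554 = (-135832 + 387) - 26554 = -135445 - 26554 = -161999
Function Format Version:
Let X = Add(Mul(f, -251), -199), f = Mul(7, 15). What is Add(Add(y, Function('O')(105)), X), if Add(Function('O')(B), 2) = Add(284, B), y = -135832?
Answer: -161999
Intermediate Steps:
f = 105
Function('O')(B) = Add(282, B) (Function('O')(B) = Add(-2, Add(284, B)) = Add(282, B))
X = -26554 (X = Add(Mul(105, -251), -199) = Add(-26355, -199) = -26554)
Add(Add(y, Function('O')(105)), X) = Add(Add(-135832, Add(282, 105)), -26554) = Add(Add(-135832, 387), -26554) = Add(-135445, -26554) = -161999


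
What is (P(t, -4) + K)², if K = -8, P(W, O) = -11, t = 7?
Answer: 361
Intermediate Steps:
(P(t, -4) + K)² = (-11 - 8)² = (-19)² = 361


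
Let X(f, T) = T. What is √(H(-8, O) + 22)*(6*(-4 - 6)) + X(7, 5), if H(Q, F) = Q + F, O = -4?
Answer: 5 - 60*√10 ≈ -184.74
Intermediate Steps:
H(Q, F) = F + Q
√(H(-8, O) + 22)*(6*(-4 - 6)) + X(7, 5) = √((-4 - 8) + 22)*(6*(-4 - 6)) + 5 = √(-12 + 22)*(6*(-10)) + 5 = √10*(-60) + 5 = -60*√10 + 5 = 5 - 60*√10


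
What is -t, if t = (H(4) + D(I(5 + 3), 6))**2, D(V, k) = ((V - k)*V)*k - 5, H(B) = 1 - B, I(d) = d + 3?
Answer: -103684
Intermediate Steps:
I(d) = 3 + d
D(V, k) = -5 + V*k*(V - k) (D(V, k) = (V*(V - k))*k - 5 = V*k*(V - k) - 5 = -5 + V*k*(V - k))
t = 103684 (t = ((1 - 1*4) + (-5 + 6*(3 + (5 + 3))**2 - 1*(3 + (5 + 3))*6**2))**2 = ((1 - 4) + (-5 + 6*(3 + 8)**2 - 1*(3 + 8)*36))**2 = (-3 + (-5 + 6*11**2 - 1*11*36))**2 = (-3 + (-5 + 6*121 - 396))**2 = (-3 + (-5 + 726 - 396))**2 = (-3 + 325)**2 = 322**2 = 103684)
-t = -1*103684 = -103684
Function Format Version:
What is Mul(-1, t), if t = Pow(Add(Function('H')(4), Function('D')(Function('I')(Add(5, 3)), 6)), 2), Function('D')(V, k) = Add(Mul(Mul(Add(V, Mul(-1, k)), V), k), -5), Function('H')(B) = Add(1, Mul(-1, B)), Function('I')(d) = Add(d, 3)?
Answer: -103684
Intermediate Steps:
Function('I')(d) = Add(3, d)
Function('D')(V, k) = Add(-5, Mul(V, k, Add(V, Mul(-1, k)))) (Function('D')(V, k) = Add(Mul(Mul(V, Add(V, Mul(-1, k))), k), -5) = Add(Mul(V, k, Add(V, Mul(-1, k))), -5) = Add(-5, Mul(V, k, Add(V, Mul(-1, k)))))
t = 103684 (t = Pow(Add(Add(1, Mul(-1, 4)), Add(-5, Mul(6, Pow(Add(3, Add(5, 3)), 2)), Mul(-1, Add(3, Add(5, 3)), Pow(6, 2)))), 2) = Pow(Add(Add(1, -4), Add(-5, Mul(6, Pow(Add(3, 8), 2)), Mul(-1, Add(3, 8), 36))), 2) = Pow(Add(-3, Add(-5, Mul(6, Pow(11, 2)), Mul(-1, 11, 36))), 2) = Pow(Add(-3, Add(-5, Mul(6, 121), -396)), 2) = Pow(Add(-3, Add(-5, 726, -396)), 2) = Pow(Add(-3, 325), 2) = Pow(322, 2) = 103684)
Mul(-1, t) = Mul(-1, 103684) = -103684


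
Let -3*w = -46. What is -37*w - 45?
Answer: -1837/3 ≈ -612.33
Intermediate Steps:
w = 46/3 (w = -⅓*(-46) = 46/3 ≈ 15.333)
-37*w - 45 = -37*46/3 - 45 = -1702/3 - 45 = -1837/3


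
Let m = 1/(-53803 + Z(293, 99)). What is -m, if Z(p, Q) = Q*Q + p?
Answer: 1/43709 ≈ 2.2879e-5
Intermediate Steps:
Z(p, Q) = p + Q² (Z(p, Q) = Q² + p = p + Q²)
m = -1/43709 (m = 1/(-53803 + (293 + 99²)) = 1/(-53803 + (293 + 9801)) = 1/(-53803 + 10094) = 1/(-43709) = -1/43709 ≈ -2.2879e-5)
-m = -1*(-1/43709) = 1/43709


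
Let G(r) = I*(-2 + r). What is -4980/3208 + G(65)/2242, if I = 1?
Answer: -685191/449521 ≈ -1.5243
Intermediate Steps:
G(r) = -2 + r (G(r) = 1*(-2 + r) = -2 + r)
-4980/3208 + G(65)/2242 = -4980/3208 + (-2 + 65)/2242 = -4980*1/3208 + 63*(1/2242) = -1245/802 + 63/2242 = -685191/449521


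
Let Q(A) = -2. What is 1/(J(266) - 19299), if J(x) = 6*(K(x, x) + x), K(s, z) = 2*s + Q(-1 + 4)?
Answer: -1/14523 ≈ -6.8856e-5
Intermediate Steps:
K(s, z) = -2 + 2*s (K(s, z) = 2*s - 2 = -2 + 2*s)
J(x) = -12 + 18*x (J(x) = 6*((-2 + 2*x) + x) = 6*(-2 + 3*x) = -12 + 18*x)
1/(J(266) - 19299) = 1/((-12 + 18*266) - 19299) = 1/((-12 + 4788) - 19299) = 1/(4776 - 19299) = 1/(-14523) = -1/14523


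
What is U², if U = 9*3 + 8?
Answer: 1225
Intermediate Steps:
U = 35 (U = 27 + 8 = 35)
U² = 35² = 1225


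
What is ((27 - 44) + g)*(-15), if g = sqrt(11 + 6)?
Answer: 255 - 15*sqrt(17) ≈ 193.15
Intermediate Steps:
g = sqrt(17) ≈ 4.1231
((27 - 44) + g)*(-15) = ((27 - 44) + sqrt(17))*(-15) = (-17 + sqrt(17))*(-15) = 255 - 15*sqrt(17)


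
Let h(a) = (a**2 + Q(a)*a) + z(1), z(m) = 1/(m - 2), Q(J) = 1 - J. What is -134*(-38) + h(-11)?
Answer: 5080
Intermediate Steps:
z(m) = 1/(-2 + m)
h(a) = -1 + a**2 + a*(1 - a) (h(a) = (a**2 + (1 - a)*a) + 1/(-2 + 1) = (a**2 + a*(1 - a)) + 1/(-1) = (a**2 + a*(1 - a)) - 1 = -1 + a**2 + a*(1 - a))
-134*(-38) + h(-11) = -134*(-38) + (-1 - 11) = 5092 - 12 = 5080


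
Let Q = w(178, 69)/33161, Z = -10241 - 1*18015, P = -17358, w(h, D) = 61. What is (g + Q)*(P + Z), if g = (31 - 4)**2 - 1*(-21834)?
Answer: -34128928666256/33161 ≈ -1.0292e+9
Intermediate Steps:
Z = -28256 (Z = -10241 - 18015 = -28256)
Q = 61/33161 ≈ 0.0018395
g = 22563 (g = 27**2 + 21834 = 729 + 21834 = 22563)
(g + Q)*(P + Z) = (22563 + 61/33161)*(-17358 - 28256) = (748211704/33161)*(-45614) = -34128928666256/33161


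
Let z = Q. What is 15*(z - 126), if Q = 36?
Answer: -1350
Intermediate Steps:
z = 36
15*(z - 126) = 15*(36 - 126) = 15*(-90) = -1350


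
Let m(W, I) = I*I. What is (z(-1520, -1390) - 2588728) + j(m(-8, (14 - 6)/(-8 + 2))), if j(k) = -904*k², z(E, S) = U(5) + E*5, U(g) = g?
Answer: -210533587/81 ≈ -2.5992e+6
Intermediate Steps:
m(W, I) = I²
z(E, S) = 5 + 5*E (z(E, S) = 5 + E*5 = 5 + 5*E)
(z(-1520, -1390) - 2588728) + j(m(-8, (14 - 6)/(-8 + 2))) = ((5 + 5*(-1520)) - 2588728) - 904*(14 - 6)⁴/(-8 + 2)⁴ = ((5 - 7600) - 2588728) - 904*((8/(-6))²)² = (-7595 - 2588728) - 904*((8*(-⅙))²)² = -2596323 - 904*((-4/3)²)² = -2596323 - 904*(16/9)² = -2596323 - 904*256/81 = -2596323 - 231424/81 = -210533587/81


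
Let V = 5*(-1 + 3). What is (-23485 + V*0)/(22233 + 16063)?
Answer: -23485/38296 ≈ -0.61325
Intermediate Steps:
V = 10 (V = 5*2 = 10)
(-23485 + V*0)/(22233 + 16063) = (-23485 + 10*0)/(22233 + 16063) = (-23485 + 0)/38296 = -23485*1/38296 = -23485/38296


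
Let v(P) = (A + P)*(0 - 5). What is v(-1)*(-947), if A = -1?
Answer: -9470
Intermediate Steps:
v(P) = 5 - 5*P (v(P) = (-1 + P)*(0 - 5) = (-1 + P)*(-5) = 5 - 5*P)
v(-1)*(-947) = (5 - 5*(-1))*(-947) = (5 + 5)*(-947) = 10*(-947) = -9470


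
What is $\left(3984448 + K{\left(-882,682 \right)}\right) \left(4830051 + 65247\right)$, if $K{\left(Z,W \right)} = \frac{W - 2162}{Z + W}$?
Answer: $\frac{97525482753546}{5} \approx 1.9505 \cdot 10^{13}$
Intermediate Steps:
$K{\left(Z,W \right)} = \frac{-2162 + W}{W + Z}$
$\left(3984448 + K{\left(-882,682 \right)}\right) \left(4830051 + 65247\right) = \left(3984448 + \frac{-2162 + 682}{682 - 882}\right) \left(4830051 + 65247\right) = \left(3984448 + \frac{1}{-200} \left(-1480\right)\right) 4895298 = \left(3984448 - - \frac{37}{5}\right) 4895298 = \left(3984448 + \frac{37}{5}\right) 4895298 = \frac{19922277}{5} \cdot 4895298 = \frac{97525482753546}{5}$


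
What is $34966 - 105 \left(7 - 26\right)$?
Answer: $36961$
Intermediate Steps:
$34966 - 105 \left(7 - 26\right) = 34966 - 105 \left(-19\right) = 34966 - -1995 = 34966 + 1995 = 36961$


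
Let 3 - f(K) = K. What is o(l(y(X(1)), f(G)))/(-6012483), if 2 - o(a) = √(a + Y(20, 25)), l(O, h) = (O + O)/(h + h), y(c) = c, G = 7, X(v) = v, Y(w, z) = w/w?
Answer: -2/6012483 + √3/12024966 ≈ -1.8860e-7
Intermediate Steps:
Y(w, z) = 1
f(K) = 3 - K
l(O, h) = O/h (l(O, h) = (2*O)/((2*h)) = (2*O)*(1/(2*h)) = O/h)
o(a) = 2 - √(1 + a) (o(a) = 2 - √(a + 1) = 2 - √(1 + a))
o(l(y(X(1)), f(G)))/(-6012483) = (2 - √(1 + 1/(3 - 1*7)))/(-6012483) = (2 - √(1 + 1/(3 - 7)))*(-1/6012483) = (2 - √(1 + 1/(-4)))*(-1/6012483) = (2 - √(1 + 1*(-¼)))*(-1/6012483) = (2 - √(1 - ¼))*(-1/6012483) = (2 - √(¾))*(-1/6012483) = (2 - √3/2)*(-1/6012483) = -2/6012483 + √3/12024966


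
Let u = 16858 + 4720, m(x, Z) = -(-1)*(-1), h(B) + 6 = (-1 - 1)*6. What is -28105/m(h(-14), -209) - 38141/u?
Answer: 606411549/21578 ≈ 28103.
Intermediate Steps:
h(B) = -18 (h(B) = -6 + (-1 - 1)*6 = -6 - 2*6 = -6 - 12 = -18)
m(x, Z) = -1 (m(x, Z) = -1*1 = -1)
u = 21578
-28105/m(h(-14), -209) - 38141/u = -28105/(-1) - 38141/21578 = -28105*(-1) - 38141*1/21578 = 28105 - 38141/21578 = 606411549/21578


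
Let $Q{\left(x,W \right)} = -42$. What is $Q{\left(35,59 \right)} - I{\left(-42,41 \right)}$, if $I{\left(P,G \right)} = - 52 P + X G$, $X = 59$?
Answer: $-4645$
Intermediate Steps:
$I{\left(P,G \right)} = - 52 P + 59 G$
$Q{\left(35,59 \right)} - I{\left(-42,41 \right)} = -42 - \left(\left(-52\right) \left(-42\right) + 59 \cdot 41\right) = -42 - \left(2184 + 2419\right) = -42 - 4603 = -4645$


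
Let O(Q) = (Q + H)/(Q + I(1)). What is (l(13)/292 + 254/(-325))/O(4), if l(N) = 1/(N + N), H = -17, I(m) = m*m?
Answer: 148311/493480 ≈ 0.30054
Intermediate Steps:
I(m) = m**2
l(N) = 1/(2*N)
O(Q) = (-17 + Q)/(1 + Q) (O(Q) = (Q - 17)/(Q + 1**2) = (-17 + Q)/(Q + 1) = (-17 + Q)/(1 + Q))
(l(13)/292 + 254/(-325))/O(4) = (((1/2)/13)/292 + 254/(-325))/(((-17 + 4)/(1 + 4))) = (((1/2)*(1/13))*(1/292) + 254*(-1/325))/((-13/5)) = ((1/26)*(1/292) - 254/325)/(((1/5)*(-13))) = (1/7592 - 254/325)/(-13/5) = -148311/189800*(-5/13) = 148311/493480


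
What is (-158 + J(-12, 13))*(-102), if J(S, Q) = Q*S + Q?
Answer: 30702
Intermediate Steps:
J(S, Q) = Q + Q*S
(-158 + J(-12, 13))*(-102) = (-158 + 13*(1 - 12))*(-102) = (-158 + 13*(-11))*(-102) = (-158 - 143)*(-102) = -301*(-102) = 30702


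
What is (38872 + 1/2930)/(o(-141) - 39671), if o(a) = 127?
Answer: -113894961/115863920 ≈ -0.98301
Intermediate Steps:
(38872 + 1/2930)/(o(-141) - 39671) = (38872 + 1/2930)/(127 - 39671) = (38872 + 1/2930)/(-39544) = (113894961/2930)*(-1/39544) = -113894961/115863920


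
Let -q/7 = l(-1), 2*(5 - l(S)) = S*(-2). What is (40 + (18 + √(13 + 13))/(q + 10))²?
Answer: (702 - √26)²/324 ≈ 1499.0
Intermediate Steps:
l(S) = 5 + S (l(S) = 5 - S*(-2)/2 = 5 - (-1)*S = 5 + S)
q = -28 (q = -7*(5 - 1) = -7*4 = -28)
(40 + (18 + √(13 + 13))/(q + 10))² = (40 + (18 + √(13 + 13))/(-28 + 10))² = (40 + (18 + √26)/(-18))² = (40 + (18 + √26)*(-1/18))² = (40 + (-1 - √26/18))² = (39 - √26/18)²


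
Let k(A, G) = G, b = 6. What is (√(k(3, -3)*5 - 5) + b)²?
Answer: 16 + 24*I*√5 ≈ 16.0 + 53.666*I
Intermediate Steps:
(√(k(3, -3)*5 - 5) + b)² = (√(-3*5 - 5) + 6)² = (√(-15 - 5) + 6)² = (√(-20) + 6)² = (2*I*√5 + 6)² = (6 + 2*I*√5)²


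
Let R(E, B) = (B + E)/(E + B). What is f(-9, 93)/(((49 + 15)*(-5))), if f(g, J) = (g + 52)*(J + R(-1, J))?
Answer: -2021/160 ≈ -12.631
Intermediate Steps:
R(E, B) = 1 (R(E, B) = (B + E)/(B + E) = 1)
f(g, J) = (1 + J)*(52 + g) (f(g, J) = (g + 52)*(J + 1) = (52 + g)*(1 + J) = (1 + J)*(52 + g))
f(-9, 93)/(((49 + 15)*(-5))) = (52 - 9 + 52*93 + 93*(-9))/(((49 + 15)*(-5))) = (52 - 9 + 4836 - 837)/((64*(-5))) = 4042/(-320) = 4042*(-1/320) = -2021/160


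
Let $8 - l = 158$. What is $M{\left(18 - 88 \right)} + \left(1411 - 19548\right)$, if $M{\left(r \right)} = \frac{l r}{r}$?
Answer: $-18287$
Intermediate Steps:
$l = -150$ ($l = 8 - 158 = -150$)
$M{\left(r \right)} = -150$ ($M{\left(r \right)} = \frac{\left(-150\right) r}{r} = -150$)
$M{\left(18 - 88 \right)} + \left(1411 - 19548\right) = -150 + \left(1411 - 19548\right) = -150 - 18137 = -18287$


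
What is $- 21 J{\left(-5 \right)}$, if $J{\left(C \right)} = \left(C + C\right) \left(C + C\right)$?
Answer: $-2100$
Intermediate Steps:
$J{\left(C \right)} = 4 C^{2}$ ($J{\left(C \right)} = 2 C 2 C = 4 C^{2}$)
$- 21 J{\left(-5 \right)} = - 21 \cdot 4 \left(-5\right)^{2} = - 21 \cdot 4 \cdot 25 = \left(-21\right) 100 = -2100$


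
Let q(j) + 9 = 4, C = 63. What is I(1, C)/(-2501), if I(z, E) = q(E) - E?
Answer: 68/2501 ≈ 0.027189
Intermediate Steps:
q(j) = -5 (q(j) = -9 + 4 = -5)
I(z, E) = -5 - E
I(1, C)/(-2501) = (-5 - 1*63)/(-2501) = (-5 - 63)*(-1/2501) = -68*(-1/2501) = 68/2501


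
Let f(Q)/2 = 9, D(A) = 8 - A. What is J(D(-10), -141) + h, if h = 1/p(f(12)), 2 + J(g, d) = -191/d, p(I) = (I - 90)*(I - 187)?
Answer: -369049/571896 ≈ -0.64531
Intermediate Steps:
f(Q) = 18 (f(Q) = 2*9 = 18)
p(I) = (-187 + I)*(-90 + I) (p(I) = (-90 + I)*(-187 + I) = (-187 + I)*(-90 + I))
J(g, d) = -2 - 191/d
h = 1/12168 (h = 1/(16830 + 18² - 277*18) = 1/(16830 + 324 - 4986) = 1/12168 ≈ 8.2183e-5)
J(D(-10), -141) + h = (-2 - 191/(-141)) + 1/12168 = (-2 - 191*(-1/141)) + 1/12168 = (-2 + 191/141) + 1/12168 = -91/141 + 1/12168 = -369049/571896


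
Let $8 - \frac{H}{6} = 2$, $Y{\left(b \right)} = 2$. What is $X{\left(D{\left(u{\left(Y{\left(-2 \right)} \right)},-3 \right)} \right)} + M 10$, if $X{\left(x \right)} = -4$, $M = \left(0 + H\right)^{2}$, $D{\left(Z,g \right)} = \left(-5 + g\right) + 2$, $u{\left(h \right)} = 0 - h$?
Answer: $12956$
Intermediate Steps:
$H = 36$ ($H = 48 - 12 = 36$)
$u{\left(h \right)} = - h$
$D{\left(Z,g \right)} = -3 + g$
$M = 1296$ ($M = \left(0 + 36\right)^{2} = 36^{2} = 1296$)
$X{\left(D{\left(u{\left(Y{\left(-2 \right)} \right)},-3 \right)} \right)} + M 10 = -4 + 1296 \cdot 10 = -4 + 12960 = 12956$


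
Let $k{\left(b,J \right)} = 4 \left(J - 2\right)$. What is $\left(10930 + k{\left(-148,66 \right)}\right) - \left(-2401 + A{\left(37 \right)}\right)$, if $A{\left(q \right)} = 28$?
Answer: $13559$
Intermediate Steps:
$k{\left(b,J \right)} = -8 + 4 J$ ($k{\left(b,J \right)} = 4 \left(-2 + J\right) = -8 + 4 J$)
$\left(10930 + k{\left(-148,66 \right)}\right) - \left(-2401 + A{\left(37 \right)}\right) = \left(10930 + \left(-8 + 4 \cdot 66\right)\right) + \left(49^{2} - 28\right) = \left(10930 + \left(-8 + 264\right)\right) + \left(2401 - 28\right) = \left(10930 + 256\right) + 2373 = 11186 + 2373 = 13559$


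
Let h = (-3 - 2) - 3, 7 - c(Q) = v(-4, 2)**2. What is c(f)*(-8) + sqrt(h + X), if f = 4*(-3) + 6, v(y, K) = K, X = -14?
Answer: -24 + I*sqrt(22) ≈ -24.0 + 4.6904*I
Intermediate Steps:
f = -6 (f = -12 + 6 = -6)
c(Q) = 3 (c(Q) = 7 - 1*2**2 = 7 - 1*4 = 7 - 4 = 3)
h = -8 (h = -5 - 3 = -8)
c(f)*(-8) + sqrt(h + X) = 3*(-8) + sqrt(-8 - 14) = -24 + sqrt(-22) = -24 + I*sqrt(22)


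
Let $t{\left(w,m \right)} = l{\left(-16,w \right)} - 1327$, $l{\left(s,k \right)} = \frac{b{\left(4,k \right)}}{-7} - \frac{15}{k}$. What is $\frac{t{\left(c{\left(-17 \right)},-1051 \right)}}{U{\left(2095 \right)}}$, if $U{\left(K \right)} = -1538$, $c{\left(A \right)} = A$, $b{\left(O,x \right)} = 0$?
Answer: $\frac{11272}{13073} \approx 0.86224$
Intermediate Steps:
$l{\left(s,k \right)} = - \frac{15}{k}$ ($l{\left(s,k \right)} = \frac{0}{-7} - \frac{15}{k} = 0 \left(- \frac{1}{7}\right) - \frac{15}{k} = 0 - \frac{15}{k} = - \frac{15}{k}$)
$t{\left(w,m \right)} = -1327 - \frac{15}{w}$ ($t{\left(w,m \right)} = - \frac{15}{w} - 1327 = -1327 - \frac{15}{w}$)
$\frac{t{\left(c{\left(-17 \right)},-1051 \right)}}{U{\left(2095 \right)}} = \frac{-1327 - \frac{15}{-17}}{-1538} = \left(-1327 - - \frac{15}{17}\right) \left(- \frac{1}{1538}\right) = \left(-1327 + \frac{15}{17}\right) \left(- \frac{1}{1538}\right) = \left(- \frac{22544}{17}\right) \left(- \frac{1}{1538}\right) = \frac{11272}{13073}$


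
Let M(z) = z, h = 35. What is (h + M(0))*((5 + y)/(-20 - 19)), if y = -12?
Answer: 245/39 ≈ 6.2821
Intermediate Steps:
(h + M(0))*((5 + y)/(-20 - 19)) = (35 + 0)*((5 - 12)/(-20 - 19)) = 35*(-7/(-39)) = 35*(-7*(-1/39)) = 35*(7/39) = 245/39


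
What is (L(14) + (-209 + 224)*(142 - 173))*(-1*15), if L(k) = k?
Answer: 6765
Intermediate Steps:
(L(14) + (-209 + 224)*(142 - 173))*(-1*15) = (14 + (-209 + 224)*(142 - 173))*(-1*15) = (14 + 15*(-31))*(-15) = (14 - 465)*(-15) = -451*(-15) = 6765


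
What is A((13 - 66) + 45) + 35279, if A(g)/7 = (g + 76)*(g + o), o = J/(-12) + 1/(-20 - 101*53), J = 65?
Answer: 555864586/19239 ≈ 28893.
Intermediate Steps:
o = -416857/76956 (o = 65/(-12) + 1/(-20 - 101*53) = 65*(-1/12) + (1/53)/(-121) = -65/12 - 1/121*1/53 = -65/12 - 1/6413 = -416857/76956 ≈ -5.4168)
A(g) = 7*(76 + g)*(-416857/76956 + g) (A(g) = 7*((g + 76)*(g - 416857/76956)) = 7*((76 + g)*(-416857/76956 + g)) = 7*(76 + g)*(-416857/76956 + g))
A((13 - 66) + 45) + 35279 = (-55441981/19239 + 7*((13 - 66) + 45)² + 38022593*((13 - 66) + 45)/76956) + 35279 = (-55441981/19239 + 7*(-53 + 45)² + 38022593*(-53 + 45)/76956) + 35279 = (-55441981/19239 + 7*(-8)² + (38022593/76956)*(-8)) + 35279 = (-55441981/19239 + 7*64 - 76045186/19239) + 35279 = (-55441981/19239 + 448 - 76045186/19239) + 35279 = -122868095/19239 + 35279 = 555864586/19239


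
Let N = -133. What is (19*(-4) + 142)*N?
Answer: -8778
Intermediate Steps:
(19*(-4) + 142)*N = (19*(-4) + 142)*(-133) = (-76 + 142)*(-133) = 66*(-133) = -8778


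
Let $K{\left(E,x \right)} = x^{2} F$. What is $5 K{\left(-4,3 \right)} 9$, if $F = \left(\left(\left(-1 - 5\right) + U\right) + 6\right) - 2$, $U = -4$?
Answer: $-2430$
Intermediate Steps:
$F = -6$ ($F = \left(\left(\left(-1 - 5\right) - 4\right) + 6\right) - 2 = \left(\left(-6 - 4\right) + 6\right) - 2 = \left(-10 + 6\right) - 2 = -4 - 2 = -6$)
$K{\left(E,x \right)} = - 6 x^{2}$ ($K{\left(E,x \right)} = x^{2} \left(-6\right) = - 6 x^{2}$)
$5 K{\left(-4,3 \right)} 9 = 5 \left(- 6 \cdot 3^{2}\right) 9 = 5 \left(\left(-6\right) 9\right) 9 = 5 \left(-54\right) 9 = \left(-270\right) 9 = -2430$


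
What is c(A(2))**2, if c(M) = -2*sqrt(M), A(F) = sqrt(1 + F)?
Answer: 4*sqrt(3) ≈ 6.9282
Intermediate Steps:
c(A(2))**2 = (-2*(1 + 2)**(1/4))**2 = (-2*3**(1/4))**2 = 4*sqrt(3)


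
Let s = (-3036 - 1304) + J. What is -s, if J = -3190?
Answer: 7530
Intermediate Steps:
s = -7530 (s = (-3036 - 1304) - 3190 = -4340 - 3190 = -7530)
-s = -1*(-7530) = 7530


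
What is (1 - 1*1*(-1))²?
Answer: 4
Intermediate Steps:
(1 - 1*1*(-1))² = (1 - 1*(-1))² = (1 + 1)² = 2² = 4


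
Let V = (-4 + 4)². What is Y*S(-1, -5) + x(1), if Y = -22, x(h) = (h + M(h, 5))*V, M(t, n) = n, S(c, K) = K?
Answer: 110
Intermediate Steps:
V = 0 (V = 0² = 0)
x(h) = 0 (x(h) = (h + 5)*0 = (5 + h)*0 = 0)
Y*S(-1, -5) + x(1) = -22*(-5) + 0 = 110 + 0 = 110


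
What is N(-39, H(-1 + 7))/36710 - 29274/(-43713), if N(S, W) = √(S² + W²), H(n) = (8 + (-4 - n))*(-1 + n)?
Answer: 9758/14571 + √1621/36710 ≈ 0.67078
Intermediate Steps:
H(n) = (-1 + n)*(4 - n) (H(n) = (4 - n)*(-1 + n) = (-1 + n)*(4 - n))
N(-39, H(-1 + 7))/36710 - 29274/(-43713) = √((-39)² + (-4 - (-1 + 7)² + 5*(-1 + 7))²)/36710 - 29274/(-43713) = √(1521 + (-4 - 1*6² + 5*6)²)*(1/36710) - 29274*(-1/43713) = √(1521 + (-4 - 1*36 + 30)²)*(1/36710) + 9758/14571 = √(1521 + (-4 - 36 + 30)²)*(1/36710) + 9758/14571 = √(1521 + (-10)²)*(1/36710) + 9758/14571 = √(1521 + 100)*(1/36710) + 9758/14571 = √1621*(1/36710) + 9758/14571 = √1621/36710 + 9758/14571 = 9758/14571 + √1621/36710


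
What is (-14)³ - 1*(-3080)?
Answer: 336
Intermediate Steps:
(-14)³ - 1*(-3080) = -2744 + 3080 = 336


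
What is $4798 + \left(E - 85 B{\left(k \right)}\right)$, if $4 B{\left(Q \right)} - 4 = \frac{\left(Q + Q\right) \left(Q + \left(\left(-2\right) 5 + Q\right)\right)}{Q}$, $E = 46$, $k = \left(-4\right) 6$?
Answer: $7224$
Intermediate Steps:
$k = -24$
$B{\left(Q \right)} = -4 + Q$ ($B{\left(Q \right)} = 1 + \frac{\left(Q + Q\right) \left(Q + \left(\left(-2\right) 5 + Q\right)\right) \frac{1}{Q}}{4} = 1 + \frac{2 Q \left(Q + \left(-10 + Q\right)\right) \frac{1}{Q}}{4} = 1 + \frac{2 Q \left(-10 + 2 Q\right) \frac{1}{Q}}{4} = 1 + \frac{-20 + 4 Q}{4} = 1 + \left(-5 + Q\right) = -4 + Q$)
$4798 + \left(E - 85 B{\left(k \right)}\right) = 4798 - \left(-46 + 85 \left(-4 - 24\right)\right) = 4798 + \left(46 - -2380\right) = 4798 + \left(46 + 2380\right) = 4798 + 2426 = 7224$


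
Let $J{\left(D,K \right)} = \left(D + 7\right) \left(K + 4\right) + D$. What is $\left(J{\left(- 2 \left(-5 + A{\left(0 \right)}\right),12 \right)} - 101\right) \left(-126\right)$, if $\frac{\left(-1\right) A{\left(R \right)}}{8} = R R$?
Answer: $-22806$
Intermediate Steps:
$A{\left(R \right)} = - 8 R^{2}$ ($A{\left(R \right)} = - 8 R R = - 8 R^{2}$)
$J{\left(D,K \right)} = D + \left(4 + K\right) \left(7 + D\right)$ ($J{\left(D,K \right)} = \left(7 + D\right) \left(4 + K\right) + D = \left(4 + K\right) \left(7 + D\right) + D = D + \left(4 + K\right) \left(7 + D\right)$)
$\left(J{\left(- 2 \left(-5 + A{\left(0 \right)}\right),12 \right)} - 101\right) \left(-126\right) = \left(\left(28 + 5 \left(- 2 \left(-5 - 8 \cdot 0^{2}\right)\right) + 7 \cdot 12 + - 2 \left(-5 - 8 \cdot 0^{2}\right) 12\right) - 101\right) \left(-126\right) = \left(\left(28 + 5 \left(- 2 \left(-5 - 0\right)\right) + 84 + - 2 \left(-5 - 0\right) 12\right) - 101\right) \left(-126\right) = \left(\left(28 + 5 \left(- 2 \left(-5 + 0\right)\right) + 84 + - 2 \left(-5 + 0\right) 12\right) - 101\right) \left(-126\right) = \left(\left(28 + 5 \left(\left(-2\right) \left(-5\right)\right) + 84 + \left(-2\right) \left(-5\right) 12\right) - 101\right) \left(-126\right) = \left(\left(28 + 5 \cdot 10 + 84 + 10 \cdot 12\right) - 101\right) \left(-126\right) = \left(\left(28 + 50 + 84 + 120\right) - 101\right) \left(-126\right) = \left(282 - 101\right) \left(-126\right) = 181 \left(-126\right) = -22806$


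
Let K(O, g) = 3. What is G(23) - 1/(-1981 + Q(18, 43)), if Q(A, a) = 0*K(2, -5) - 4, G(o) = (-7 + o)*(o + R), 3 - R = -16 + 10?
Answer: 1016321/1985 ≈ 512.00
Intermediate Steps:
R = 9 (R = 3 - (-16 + 10) = 3 - 1*(-6) = 3 + 6 = 9)
G(o) = (-7 + o)*(9 + o) (G(o) = (-7 + o)*(o + 9) = (-7 + o)*(9 + o))
Q(A, a) = -4 (Q(A, a) = 0*3 - 4 = 0 - 4 = -4)
G(23) - 1/(-1981 + Q(18, 43)) = (-63 + 23² + 2*23) - 1/(-1981 - 4) = (-63 + 529 + 46) - 1/(-1985) = 512 - 1*(-1/1985) = 512 + 1/1985 = 1016321/1985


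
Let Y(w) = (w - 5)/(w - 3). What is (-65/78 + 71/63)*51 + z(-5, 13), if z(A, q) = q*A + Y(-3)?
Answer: -2045/42 ≈ -48.690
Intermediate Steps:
Y(w) = (-5 + w)/(-3 + w)
z(A, q) = 4/3 + A*q (z(A, q) = q*A + (-5 - 3)/(-3 - 3) = A*q - 8/(-6) = A*q - 1/6*(-8) = A*q + 4/3 = 4/3 + A*q)
(-65/78 + 71/63)*51 + z(-5, 13) = (-65/78 + 71/63)*51 + (4/3 - 5*13) = (-65*1/78 + 71*(1/63))*51 + (4/3 - 65) = (-5/6 + 71/63)*51 - 191/3 = (37/126)*51 - 191/3 = 629/42 - 191/3 = -2045/42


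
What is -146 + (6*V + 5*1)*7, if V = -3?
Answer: -237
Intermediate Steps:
-146 + (6*V + 5*1)*7 = -146 + (6*(-3) + 5*1)*7 = -146 + (-18 + 5)*7 = -146 - 13*7 = -146 - 91 = -237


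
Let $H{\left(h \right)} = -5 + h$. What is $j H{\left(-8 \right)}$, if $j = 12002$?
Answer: $-156026$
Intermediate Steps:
$j H{\left(-8 \right)} = 12002 \left(-5 - 8\right) = 12002 \left(-13\right) = -156026$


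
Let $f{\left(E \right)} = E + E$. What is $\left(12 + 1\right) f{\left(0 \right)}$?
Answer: $0$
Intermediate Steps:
$f{\left(E \right)} = 2 E$
$\left(12 + 1\right) f{\left(0 \right)} = \left(12 + 1\right) 2 \cdot 0 = 13 \cdot 0 = 0$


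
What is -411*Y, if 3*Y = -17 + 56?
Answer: -5343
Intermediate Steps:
Y = 13 (Y = (-17 + 56)/3 = (⅓)*39 = 13)
-411*Y = -411*13 = -5343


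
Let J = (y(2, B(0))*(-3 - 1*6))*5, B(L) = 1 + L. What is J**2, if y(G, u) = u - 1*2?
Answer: 2025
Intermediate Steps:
y(G, u) = -2 + u (y(G, u) = u - 2 = -2 + u)
J = 45 (J = ((-2 + (1 + 0))*(-3 - 1*6))*5 = ((-2 + 1)*(-3 - 6))*5 = -1*(-9)*5 = 9*5 = 45)
J**2 = 45**2 = 2025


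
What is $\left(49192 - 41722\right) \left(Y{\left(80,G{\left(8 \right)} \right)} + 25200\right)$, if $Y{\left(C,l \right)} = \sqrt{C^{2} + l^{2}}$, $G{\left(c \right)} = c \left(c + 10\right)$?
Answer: $188244000 + 119520 \sqrt{106} \approx 1.8947 \cdot 10^{8}$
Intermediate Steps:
$G{\left(c \right)} = c \left(10 + c\right)$
$\left(49192 - 41722\right) \left(Y{\left(80,G{\left(8 \right)} \right)} + 25200\right) = \left(49192 - 41722\right) \left(\sqrt{80^{2} + \left(8 \left(10 + 8\right)\right)^{2}} + 25200\right) = 7470 \left(\sqrt{6400 + \left(8 \cdot 18\right)^{2}} + 25200\right) = 7470 \left(\sqrt{6400 + 144^{2}} + 25200\right) = 7470 \left(\sqrt{6400 + 20736} + 25200\right) = 7470 \left(\sqrt{27136} + 25200\right) = 7470 \left(16 \sqrt{106} + 25200\right) = 7470 \left(25200 + 16 \sqrt{106}\right) = 188244000 + 119520 \sqrt{106}$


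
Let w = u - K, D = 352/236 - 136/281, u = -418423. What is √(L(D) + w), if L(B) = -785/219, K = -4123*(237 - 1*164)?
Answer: I*√5632903599/219 ≈ 342.71*I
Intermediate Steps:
K = -300979 (K = -4123*(237 - 164) = -4123*73 = -300979)
D = 16704/16579 (D = 352*(1/236) - 136*1/281 = 88/59 - 136/281 = 16704/16579 ≈ 1.0075)
L(B) = -785/219 (L(B) = -785*1/219 = -785/219)
w = -117444 (w = -418423 - 1*(-300979) = -418423 + 300979 = -117444)
√(L(D) + w) = √(-785/219 - 117444) = √(-25721021/219) = I*√5632903599/219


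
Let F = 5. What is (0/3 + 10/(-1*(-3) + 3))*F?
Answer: 25/3 ≈ 8.3333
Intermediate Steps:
(0/3 + 10/(-1*(-3) + 3))*F = (0/3 + 10/(-1*(-3) + 3))*5 = (0*(1/3) + 10/(3 + 3))*5 = (0 + 10/6)*5 = (0 + 10*(1/6))*5 = (0 + 5/3)*5 = (5/3)*5 = 25/3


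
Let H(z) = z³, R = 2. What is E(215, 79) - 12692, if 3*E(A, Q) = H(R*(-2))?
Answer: -38140/3 ≈ -12713.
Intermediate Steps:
E(A, Q) = -64/3 (E(A, Q) = (2*(-2))³/3 = (⅓)*(-4)³ = (⅓)*(-64) = -64/3)
E(215, 79) - 12692 = -64/3 - 12692 = -38140/3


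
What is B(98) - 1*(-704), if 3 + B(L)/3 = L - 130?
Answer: 599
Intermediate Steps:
B(L) = -399 + 3*L (B(L) = -9 + 3*(L - 130) = -9 + 3*(-130 + L) = -9 + (-390 + 3*L) = -399 + 3*L)
B(98) - 1*(-704) = (-399 + 3*98) - 1*(-704) = (-399 + 294) + 704 = -105 + 704 = 599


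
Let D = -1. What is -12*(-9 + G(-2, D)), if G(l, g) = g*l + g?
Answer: 96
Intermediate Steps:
G(l, g) = g + g*l
-12*(-9 + G(-2, D)) = -12*(-9 - (1 - 2)) = -12*(-9 - 1*(-1)) = -12*(-9 + 1) = -12*(-8) = 96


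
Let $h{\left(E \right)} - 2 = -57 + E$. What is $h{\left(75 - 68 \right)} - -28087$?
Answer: $28039$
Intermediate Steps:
$h{\left(E \right)} = -55 + E$ ($h{\left(E \right)} = 2 + \left(-57 + E\right) = -55 + E$)
$h{\left(75 - 68 \right)} - -28087 = \left(-55 + \left(75 - 68\right)\right) - -28087 = \left(-55 + \left(75 - 68\right)\right) + 28087 = \left(-55 + 7\right) + 28087 = -48 + 28087 = 28039$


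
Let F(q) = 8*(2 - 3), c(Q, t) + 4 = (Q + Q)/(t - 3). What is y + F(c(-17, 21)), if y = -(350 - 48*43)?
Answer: 1706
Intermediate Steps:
c(Q, t) = -4 + 2*Q/(-3 + t) (c(Q, t) = -4 + (Q + Q)/(t - 3) = -4 + (2*Q)/(-3 + t) = -4 + 2*Q/(-3 + t))
y = 1714 (y = -(350 - 2064) = -1*(-1714) = 1714)
F(q) = -8 (F(q) = 8*(-1) = -8)
y + F(c(-17, 21)) = 1714 - 8 = 1706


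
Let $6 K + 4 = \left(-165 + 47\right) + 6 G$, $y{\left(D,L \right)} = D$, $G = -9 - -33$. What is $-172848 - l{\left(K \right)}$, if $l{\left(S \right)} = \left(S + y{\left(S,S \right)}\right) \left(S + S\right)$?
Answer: $- \frac{1556116}{9} \approx -1.729 \cdot 10^{5}$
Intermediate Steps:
$G = 24$ ($G = -9 + 33 = 24$)
$K = \frac{11}{3}$ ($K = - \frac{2}{3} + \frac{\left(-165 + 47\right) + 6 \cdot 24}{6} = - \frac{2}{3} + \frac{-118 + 144}{6} = - \frac{2}{3} + \frac{1}{6} \cdot 26 = - \frac{2}{3} + \frac{13}{3} = \frac{11}{3} \approx 3.6667$)
$l{\left(S \right)} = 4 S^{2}$ ($l{\left(S \right)} = \left(S + S\right) \left(S + S\right) = 2 S 2 S = 4 S^{2}$)
$-172848 - l{\left(K \right)} = -172848 - 4 \left(\frac{11}{3}\right)^{2} = -172848 - 4 \cdot \frac{121}{9} = -172848 - \frac{484}{9} = - \frac{1556116}{9}$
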